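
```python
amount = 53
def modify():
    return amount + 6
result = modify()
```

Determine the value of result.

Step 1: amount = 53 is defined globally.
Step 2: modify() looks up amount from global scope = 53, then computes 53 + 6 = 59.
Step 3: result = 59

The answer is 59.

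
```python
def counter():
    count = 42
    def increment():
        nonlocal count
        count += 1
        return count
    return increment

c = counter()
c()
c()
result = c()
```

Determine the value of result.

Step 1: counter() creates closure with count = 42.
Step 2: Each c() call increments count via nonlocal. After 3 calls: 42 + 3 = 45.
Step 3: result = 45

The answer is 45.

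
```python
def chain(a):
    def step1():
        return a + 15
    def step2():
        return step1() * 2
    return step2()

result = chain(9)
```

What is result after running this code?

Step 1: chain(9) captures a = 9.
Step 2: step2() calls step1() which returns 9 + 15 = 24.
Step 3: step2() returns 24 * 2 = 48

The answer is 48.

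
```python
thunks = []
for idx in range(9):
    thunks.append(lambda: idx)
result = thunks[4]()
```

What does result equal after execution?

Step 1: The loop creates 9 lambdas, all referencing the same variable idx.
Step 2: After the loop, idx = 8 (final value).
Step 3: thunks[4]() looks up idx at call time and finds 8. This is the late binding gotcha. result = 8

The answer is 8.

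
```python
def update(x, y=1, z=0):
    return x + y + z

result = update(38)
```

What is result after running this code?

Step 1: update(38) uses defaults y = 1, z = 0.
Step 2: Returns 38 + 1 + 0 = 39.
Step 3: result = 39

The answer is 39.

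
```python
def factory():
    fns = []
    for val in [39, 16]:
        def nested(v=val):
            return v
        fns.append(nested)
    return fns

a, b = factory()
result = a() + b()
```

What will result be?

Step 1: Default argument v=val captures val at each iteration.
Step 2: a() returns 39 (captured at first iteration), b() returns 16 (captured at second).
Step 3: result = 39 + 16 = 55

The answer is 55.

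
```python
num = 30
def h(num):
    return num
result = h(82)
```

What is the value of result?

Step 1: Global num = 30.
Step 2: h(82) takes parameter num = 82, which shadows the global.
Step 3: result = 82

The answer is 82.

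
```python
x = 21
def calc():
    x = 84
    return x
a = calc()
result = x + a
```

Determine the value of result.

Step 1: Global x = 21. calc() returns local x = 84.
Step 2: a = 84. Global x still = 21.
Step 3: result = 21 + 84 = 105

The answer is 105.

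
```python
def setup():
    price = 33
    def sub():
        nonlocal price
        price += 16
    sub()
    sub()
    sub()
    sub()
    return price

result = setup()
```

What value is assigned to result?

Step 1: price starts at 33.
Step 2: sub() is called 4 times, each adding 16.
Step 3: price = 33 + 16 * 4 = 97

The answer is 97.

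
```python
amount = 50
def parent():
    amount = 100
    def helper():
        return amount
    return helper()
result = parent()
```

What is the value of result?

Step 1: amount = 50 globally, but parent() defines amount = 100 locally.
Step 2: helper() looks up amount. Not in local scope, so checks enclosing scope (parent) and finds amount = 100.
Step 3: result = 100

The answer is 100.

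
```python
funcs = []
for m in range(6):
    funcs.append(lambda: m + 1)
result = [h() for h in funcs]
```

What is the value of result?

Step 1: All lambdas capture m by reference. After the loop, m = 5.
Step 2: Each call returns 5 + 1 = 6.
Step 3: result = [6, 6, 6, 6, 6, 6]

The answer is [6, 6, 6, 6, 6, 6].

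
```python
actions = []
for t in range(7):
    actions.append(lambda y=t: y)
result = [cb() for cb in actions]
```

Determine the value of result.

Step 1: Default arg y=t captures t at each iteration.
Step 2: Each lambda has its own default: 0, 1, ..., 6.
Step 3: result = [0, 1, 2, 3, 4, 5, 6]

The answer is [0, 1, 2, 3, 4, 5, 6].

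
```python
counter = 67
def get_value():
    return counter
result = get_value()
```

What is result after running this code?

Step 1: counter = 67 is defined in the global scope.
Step 2: get_value() looks up counter. No local counter exists, so Python checks the global scope via LEGB rule and finds counter = 67.
Step 3: result = 67

The answer is 67.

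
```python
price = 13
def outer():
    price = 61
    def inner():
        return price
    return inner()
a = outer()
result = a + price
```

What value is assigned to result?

Step 1: outer() has local price = 61. inner() reads from enclosing.
Step 2: outer() returns 61. Global price = 13 unchanged.
Step 3: result = 61 + 13 = 74

The answer is 74.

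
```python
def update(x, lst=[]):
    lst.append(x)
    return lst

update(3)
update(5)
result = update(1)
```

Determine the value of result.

Step 1: Mutable default argument gotcha! The list [] is created once.
Step 2: Each call appends to the SAME list: [3], [3, 5], [3, 5, 1].
Step 3: result = [3, 5, 1]

The answer is [3, 5, 1].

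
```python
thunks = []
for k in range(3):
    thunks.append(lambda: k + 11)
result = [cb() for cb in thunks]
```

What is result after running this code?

Step 1: All lambdas capture k by reference. After the loop, k = 2.
Step 2: Each call returns 2 + 11 = 13.
Step 3: result = [13, 13, 13]

The answer is [13, 13, 13].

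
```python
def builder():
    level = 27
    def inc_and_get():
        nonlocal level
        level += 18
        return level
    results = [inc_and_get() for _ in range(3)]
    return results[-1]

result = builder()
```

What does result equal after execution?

Step 1: level = 27.
Step 2: Three calls to inc_and_get(), each adding 18.
Step 3: Last value = 27 + 18 * 3 = 81

The answer is 81.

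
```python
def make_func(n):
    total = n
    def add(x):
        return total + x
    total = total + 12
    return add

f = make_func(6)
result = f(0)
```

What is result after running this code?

Step 1: make_func(6) sets total = 6, then total = 6 + 12 = 18.
Step 2: Closures capture by reference, so add sees total = 18.
Step 3: f(0) returns 18 + 0 = 18

The answer is 18.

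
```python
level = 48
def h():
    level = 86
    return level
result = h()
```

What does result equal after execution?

Step 1: Global level = 48.
Step 2: h() creates local level = 86, shadowing the global.
Step 3: Returns local level = 86. result = 86

The answer is 86.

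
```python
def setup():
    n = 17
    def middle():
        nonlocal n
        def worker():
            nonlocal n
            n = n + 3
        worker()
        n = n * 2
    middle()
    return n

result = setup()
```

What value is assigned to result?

Step 1: n = 17.
Step 2: worker() adds 3: n = 17 + 3 = 20.
Step 3: middle() doubles: n = 20 * 2 = 40.
Step 4: result = 40

The answer is 40.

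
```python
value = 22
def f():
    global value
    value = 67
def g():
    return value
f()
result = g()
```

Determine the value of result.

Step 1: value = 22.
Step 2: f() sets global value = 67.
Step 3: g() reads global value = 67. result = 67

The answer is 67.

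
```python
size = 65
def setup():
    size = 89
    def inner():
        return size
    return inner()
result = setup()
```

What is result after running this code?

Step 1: size = 65 globally, but setup() defines size = 89 locally.
Step 2: inner() looks up size. Not in local scope, so checks enclosing scope (setup) and finds size = 89.
Step 3: result = 89

The answer is 89.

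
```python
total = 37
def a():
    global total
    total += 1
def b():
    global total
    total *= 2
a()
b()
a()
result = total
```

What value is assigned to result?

Step 1: total = 37.
Step 2: a(): total = 37 + 1 = 38.
Step 3: b(): total = 38 * 2 = 76.
Step 4: a(): total = 76 + 1 = 77

The answer is 77.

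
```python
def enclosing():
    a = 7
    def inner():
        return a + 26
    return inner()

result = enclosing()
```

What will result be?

Step 1: enclosing() defines a = 7.
Step 2: inner() reads a = 7 from enclosing scope, returns 7 + 26 = 33.
Step 3: result = 33

The answer is 33.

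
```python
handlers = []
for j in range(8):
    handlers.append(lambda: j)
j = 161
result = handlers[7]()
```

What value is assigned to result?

Step 1: Lambdas capture the variable j by reference, not by value.
Step 2: After the loop, j is reassigned to 161.
Step 3: handlers[7]() looks up the current j = 161. result = 161

The answer is 161.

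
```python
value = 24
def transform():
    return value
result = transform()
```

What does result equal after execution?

Step 1: value = 24 is defined in the global scope.
Step 2: transform() looks up value. No local value exists, so Python checks the global scope via LEGB rule and finds value = 24.
Step 3: result = 24

The answer is 24.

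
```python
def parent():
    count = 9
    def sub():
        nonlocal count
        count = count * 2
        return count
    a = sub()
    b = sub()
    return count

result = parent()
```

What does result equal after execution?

Step 1: count starts at 9.
Step 2: First sub(): count = 9 * 2 = 18.
Step 3: Second sub(): count = 18 * 2 = 36.
Step 4: result = 36

The answer is 36.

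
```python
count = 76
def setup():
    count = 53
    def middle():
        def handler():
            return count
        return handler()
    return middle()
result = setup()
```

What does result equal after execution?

Step 1: setup() defines count = 53. middle() and handler() have no local count.
Step 2: handler() checks local (none), enclosing middle() (none), enclosing setup() and finds count = 53.
Step 3: result = 53

The answer is 53.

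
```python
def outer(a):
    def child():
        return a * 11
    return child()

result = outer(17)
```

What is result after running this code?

Step 1: outer(17) binds parameter a = 17.
Step 2: child() accesses a = 17 from enclosing scope.
Step 3: result = 17 * 11 = 187

The answer is 187.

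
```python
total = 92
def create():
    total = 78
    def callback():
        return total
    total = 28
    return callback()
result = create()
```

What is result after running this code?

Step 1: create() sets total = 78, then later total = 28.
Step 2: callback() is called after total is reassigned to 28. Closures capture variables by reference, not by value.
Step 3: result = 28

The answer is 28.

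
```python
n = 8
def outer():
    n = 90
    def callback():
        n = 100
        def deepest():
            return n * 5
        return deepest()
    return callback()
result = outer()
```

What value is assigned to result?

Step 1: deepest() looks up n through LEGB: not local, finds n = 100 in enclosing callback().
Step 2: Returns 100 * 5 = 500.
Step 3: result = 500

The answer is 500.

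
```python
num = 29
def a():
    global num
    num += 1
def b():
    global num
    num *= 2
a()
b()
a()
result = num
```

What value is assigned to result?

Step 1: num = 29.
Step 2: a(): num = 29 + 1 = 30.
Step 3: b(): num = 30 * 2 = 60.
Step 4: a(): num = 60 + 1 = 61

The answer is 61.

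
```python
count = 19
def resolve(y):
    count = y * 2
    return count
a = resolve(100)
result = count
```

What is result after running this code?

Step 1: Global count = 19.
Step 2: resolve(100) creates local count = 100 * 2 = 200.
Step 3: Global count unchanged because no global keyword. result = 19

The answer is 19.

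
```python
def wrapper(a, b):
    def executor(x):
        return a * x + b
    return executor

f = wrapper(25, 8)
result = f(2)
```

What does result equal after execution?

Step 1: wrapper(25, 8) captures a = 25, b = 8.
Step 2: f(2) computes 25 * 2 + 8 = 58.
Step 3: result = 58

The answer is 58.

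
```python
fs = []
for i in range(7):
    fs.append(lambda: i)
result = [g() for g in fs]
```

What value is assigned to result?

Step 1: All 7 lambdas share the same variable i.
Step 2: After the loop, i = 6.
Step 3: Each call returns 6. result = [6, 6, 6, 6, 6, 6, 6]

The answer is [6, 6, 6, 6, 6, 6, 6].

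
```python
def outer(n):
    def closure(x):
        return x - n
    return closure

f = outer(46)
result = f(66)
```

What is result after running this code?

Step 1: outer(46) creates a closure capturing n = 46.
Step 2: f(66) computes 66 - 46 = 20.
Step 3: result = 20

The answer is 20.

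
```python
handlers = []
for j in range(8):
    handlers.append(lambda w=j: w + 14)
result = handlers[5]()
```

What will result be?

Step 1: Default argument w=j captures j's value at definition time.
Step 2: handlers[5] was defined when j = 5, so w defaults to 5.
Step 3: result = 5 + 14 = 19 (default arg fixes the late binding issue)

The answer is 19.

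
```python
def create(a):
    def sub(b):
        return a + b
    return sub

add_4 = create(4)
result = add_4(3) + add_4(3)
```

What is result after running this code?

Step 1: add_4 captures a = 4.
Step 2: add_4(3) = 4 + 3 = 7, called twice.
Step 3: result = 7 + 7 = 14

The answer is 14.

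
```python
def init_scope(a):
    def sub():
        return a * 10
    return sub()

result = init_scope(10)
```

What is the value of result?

Step 1: init_scope(10) binds parameter a = 10.
Step 2: sub() accesses a = 10 from enclosing scope.
Step 3: result = 10 * 10 = 100

The answer is 100.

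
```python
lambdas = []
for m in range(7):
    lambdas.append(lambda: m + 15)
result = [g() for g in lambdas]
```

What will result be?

Step 1: All lambdas capture m by reference. After the loop, m = 6.
Step 2: Each call returns 6 + 15 = 21.
Step 3: result = [21, 21, 21, 21, 21, 21, 21]

The answer is [21, 21, 21, 21, 21, 21, 21].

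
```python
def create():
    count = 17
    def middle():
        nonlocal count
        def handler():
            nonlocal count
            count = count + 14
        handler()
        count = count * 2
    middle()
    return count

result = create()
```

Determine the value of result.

Step 1: count = 17.
Step 2: handler() adds 14: count = 17 + 14 = 31.
Step 3: middle() doubles: count = 31 * 2 = 62.
Step 4: result = 62

The answer is 62.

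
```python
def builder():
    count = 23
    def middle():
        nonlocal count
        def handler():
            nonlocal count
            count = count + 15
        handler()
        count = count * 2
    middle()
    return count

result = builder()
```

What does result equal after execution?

Step 1: count = 23.
Step 2: handler() adds 15: count = 23 + 15 = 38.
Step 3: middle() doubles: count = 38 * 2 = 76.
Step 4: result = 76

The answer is 76.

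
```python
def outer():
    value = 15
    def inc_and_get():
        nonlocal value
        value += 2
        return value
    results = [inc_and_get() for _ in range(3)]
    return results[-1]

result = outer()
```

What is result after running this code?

Step 1: value = 15.
Step 2: Three calls to inc_and_get(), each adding 2.
Step 3: Last value = 15 + 2 * 3 = 21

The answer is 21.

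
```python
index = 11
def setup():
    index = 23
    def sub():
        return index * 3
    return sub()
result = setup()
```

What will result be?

Step 1: setup() shadows global index with index = 23.
Step 2: sub() finds index = 23 in enclosing scope, computes 23 * 3 = 69.
Step 3: result = 69

The answer is 69.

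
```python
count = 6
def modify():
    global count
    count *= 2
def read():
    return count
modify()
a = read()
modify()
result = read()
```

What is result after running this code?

Step 1: count = 6.
Step 2: First modify(): count = 6 * 2 = 12.
Step 3: Second modify(): count = 12 * 2 = 24.
Step 4: read() returns 24

The answer is 24.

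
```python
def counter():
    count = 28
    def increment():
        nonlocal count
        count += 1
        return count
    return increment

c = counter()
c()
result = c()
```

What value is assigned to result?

Step 1: counter() creates closure with count = 28.
Step 2: Each c() call increments count via nonlocal. After 2 calls: 28 + 2 = 30.
Step 3: result = 30

The answer is 30.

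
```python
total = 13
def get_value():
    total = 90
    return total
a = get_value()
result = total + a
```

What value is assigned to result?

Step 1: Global total = 13. get_value() returns local total = 90.
Step 2: a = 90. Global total still = 13.
Step 3: result = 13 + 90 = 103

The answer is 103.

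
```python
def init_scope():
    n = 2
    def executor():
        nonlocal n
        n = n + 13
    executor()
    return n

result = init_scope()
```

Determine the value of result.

Step 1: init_scope() sets n = 2.
Step 2: executor() uses nonlocal to modify n in init_scope's scope: n = 2 + 13 = 15.
Step 3: init_scope() returns the modified n = 15

The answer is 15.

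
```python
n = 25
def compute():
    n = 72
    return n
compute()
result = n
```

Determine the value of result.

Step 1: Global n = 25.
Step 2: compute() creates local n = 72 (shadow, not modification).
Step 3: After compute() returns, global n is unchanged. result = 25

The answer is 25.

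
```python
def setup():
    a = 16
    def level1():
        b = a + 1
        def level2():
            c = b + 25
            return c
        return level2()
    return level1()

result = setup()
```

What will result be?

Step 1: a = 16. b = a + 1 = 17.
Step 2: c = b + 25 = 17 + 25 = 42.
Step 3: result = 42

The answer is 42.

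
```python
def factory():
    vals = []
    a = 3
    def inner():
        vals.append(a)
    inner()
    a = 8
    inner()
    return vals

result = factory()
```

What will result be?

Step 1: a = 3. inner() appends current a to vals.
Step 2: First inner(): appends 3. Then a = 8.
Step 3: Second inner(): appends 8 (closure sees updated a). result = [3, 8]

The answer is [3, 8].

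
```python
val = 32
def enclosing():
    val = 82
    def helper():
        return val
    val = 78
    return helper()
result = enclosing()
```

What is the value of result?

Step 1: enclosing() sets val = 82, then later val = 78.
Step 2: helper() is called after val is reassigned to 78. Closures capture variables by reference, not by value.
Step 3: result = 78

The answer is 78.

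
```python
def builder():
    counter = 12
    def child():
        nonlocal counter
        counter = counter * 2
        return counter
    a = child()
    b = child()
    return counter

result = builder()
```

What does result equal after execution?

Step 1: counter starts at 12.
Step 2: First child(): counter = 12 * 2 = 24.
Step 3: Second child(): counter = 24 * 2 = 48.
Step 4: result = 48

The answer is 48.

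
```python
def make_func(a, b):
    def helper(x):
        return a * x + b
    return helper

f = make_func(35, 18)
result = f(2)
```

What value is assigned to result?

Step 1: make_func(35, 18) captures a = 35, b = 18.
Step 2: f(2) computes 35 * 2 + 18 = 88.
Step 3: result = 88

The answer is 88.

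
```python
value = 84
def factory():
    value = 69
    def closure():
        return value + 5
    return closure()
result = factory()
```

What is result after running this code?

Step 1: factory() shadows global value with value = 69.
Step 2: closure() finds value = 69 in enclosing scope, computes 69 + 5 = 74.
Step 3: result = 74

The answer is 74.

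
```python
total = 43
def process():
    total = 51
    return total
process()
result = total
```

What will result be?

Step 1: total = 43 globally.
Step 2: process() creates a LOCAL total = 51 (no global keyword!).
Step 3: The global total is unchanged. result = 43

The answer is 43.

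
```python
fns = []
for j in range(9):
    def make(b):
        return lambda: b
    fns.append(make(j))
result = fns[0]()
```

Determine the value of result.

Step 1: make(j) creates a new scope capturing b = j at call time.
Step 2: fns[0] = make(0), so its lambda captures b = 0.
Step 3: result = 0 (closure factory fixes late binding)

The answer is 0.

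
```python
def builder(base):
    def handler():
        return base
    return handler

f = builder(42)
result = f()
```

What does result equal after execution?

Step 1: builder(42) creates closure capturing base = 42.
Step 2: f() returns the captured base = 42.
Step 3: result = 42

The answer is 42.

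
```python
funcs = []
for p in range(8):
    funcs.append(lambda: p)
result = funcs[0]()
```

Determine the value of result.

Step 1: The loop creates 8 lambdas, all referencing the same variable p.
Step 2: After the loop, p = 7 (final value).
Step 3: funcs[0]() looks up p at call time and finds 7. This is the late binding gotcha. result = 7

The answer is 7.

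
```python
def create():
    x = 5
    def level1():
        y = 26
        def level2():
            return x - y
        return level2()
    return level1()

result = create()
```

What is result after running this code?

Step 1: x = 5 in create. y = 26 in level1.
Step 2: level2() reads x = 5 and y = 26 from enclosing scopes.
Step 3: result = 5 - 26 = -21

The answer is -21.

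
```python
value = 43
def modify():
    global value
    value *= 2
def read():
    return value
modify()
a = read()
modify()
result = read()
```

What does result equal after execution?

Step 1: value = 43.
Step 2: First modify(): value = 43 * 2 = 86.
Step 3: Second modify(): value = 86 * 2 = 172.
Step 4: read() returns 172

The answer is 172.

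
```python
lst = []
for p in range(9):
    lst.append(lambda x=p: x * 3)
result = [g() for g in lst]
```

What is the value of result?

Step 1: Default arg x=p captures p at each iteration.
Step 2: lst[k] has x defaulting to k, returns k * 3.
Step 3: result = [0, 3, 6, 9, 12, 15, 18, 21, 24]

The answer is [0, 3, 6, 9, 12, 15, 18, 21, 24].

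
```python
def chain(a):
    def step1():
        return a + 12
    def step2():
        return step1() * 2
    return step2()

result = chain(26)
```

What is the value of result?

Step 1: chain(26) captures a = 26.
Step 2: step2() calls step1() which returns 26 + 12 = 38.
Step 3: step2() returns 38 * 2 = 76

The answer is 76.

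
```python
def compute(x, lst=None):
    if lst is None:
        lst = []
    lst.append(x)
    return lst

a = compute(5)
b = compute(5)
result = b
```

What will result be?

Step 1: None default with guard creates a NEW list each call.
Step 2: a = [5] (fresh list). b = [5] (another fresh list).
Step 3: result = [5] (this is the fix for mutable default)

The answer is [5].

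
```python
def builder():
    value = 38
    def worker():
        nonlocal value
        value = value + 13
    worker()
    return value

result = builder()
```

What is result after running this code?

Step 1: builder() sets value = 38.
Step 2: worker() uses nonlocal to modify value in builder's scope: value = 38 + 13 = 51.
Step 3: builder() returns the modified value = 51

The answer is 51.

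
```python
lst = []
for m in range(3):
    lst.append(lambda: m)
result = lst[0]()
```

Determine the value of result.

Step 1: The loop creates 3 lambdas, all referencing the same variable m.
Step 2: After the loop, m = 2 (final value).
Step 3: lst[0]() looks up m at call time and finds 2. This is the late binding gotcha. result = 2

The answer is 2.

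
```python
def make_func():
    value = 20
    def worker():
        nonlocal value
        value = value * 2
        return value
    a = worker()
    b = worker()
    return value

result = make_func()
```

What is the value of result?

Step 1: value starts at 20.
Step 2: First worker(): value = 20 * 2 = 40.
Step 3: Second worker(): value = 40 * 2 = 80.
Step 4: result = 80

The answer is 80.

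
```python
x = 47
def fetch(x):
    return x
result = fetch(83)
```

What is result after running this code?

Step 1: Global x = 47.
Step 2: fetch(83) takes parameter x = 83, which shadows the global.
Step 3: result = 83

The answer is 83.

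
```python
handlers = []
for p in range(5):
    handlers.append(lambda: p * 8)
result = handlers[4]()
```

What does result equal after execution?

Step 1: All lambdas reference the same variable p (late binding).
Step 2: After the loop, p = 4. Every lambda returns p * 8.
Step 3: handlers[4]() = 4 * 8 = 32

The answer is 32.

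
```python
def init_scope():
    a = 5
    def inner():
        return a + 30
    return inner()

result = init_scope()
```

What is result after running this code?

Step 1: init_scope() defines a = 5.
Step 2: inner() reads a = 5 from enclosing scope, returns 5 + 30 = 35.
Step 3: result = 35

The answer is 35.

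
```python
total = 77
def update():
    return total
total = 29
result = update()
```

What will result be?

Step 1: total is first set to 77, then reassigned to 29.
Step 2: update() is called after the reassignment, so it looks up the current global total = 29.
Step 3: result = 29

The answer is 29.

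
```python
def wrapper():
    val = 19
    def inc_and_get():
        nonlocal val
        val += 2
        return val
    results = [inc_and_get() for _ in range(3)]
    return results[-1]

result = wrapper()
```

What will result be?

Step 1: val = 19.
Step 2: Three calls to inc_and_get(), each adding 2.
Step 3: Last value = 19 + 2 * 3 = 25

The answer is 25.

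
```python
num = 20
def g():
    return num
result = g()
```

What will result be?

Step 1: num = 20 is defined in the global scope.
Step 2: g() looks up num. No local num exists, so Python checks the global scope via LEGB rule and finds num = 20.
Step 3: result = 20

The answer is 20.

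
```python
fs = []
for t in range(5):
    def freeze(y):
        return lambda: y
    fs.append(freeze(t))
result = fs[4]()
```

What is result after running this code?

Step 1: freeze(t) creates a new scope capturing y = t at call time.
Step 2: fs[4] = freeze(4), so its lambda captures y = 4.
Step 3: result = 4 (closure factory fixes late binding)

The answer is 4.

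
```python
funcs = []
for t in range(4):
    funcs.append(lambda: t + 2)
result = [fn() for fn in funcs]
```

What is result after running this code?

Step 1: All lambdas capture t by reference. After the loop, t = 3.
Step 2: Each call returns 3 + 2 = 5.
Step 3: result = [5, 5, 5, 5]

The answer is [5, 5, 5, 5].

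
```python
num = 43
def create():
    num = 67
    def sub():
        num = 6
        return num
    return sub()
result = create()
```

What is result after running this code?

Step 1: Three scopes define num: global (43), create (67), sub (6).
Step 2: sub() has its own local num = 6, which shadows both enclosing and global.
Step 3: result = 6 (local wins in LEGB)

The answer is 6.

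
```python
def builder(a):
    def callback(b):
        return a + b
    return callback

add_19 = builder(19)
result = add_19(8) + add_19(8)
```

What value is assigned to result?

Step 1: add_19 captures a = 19.
Step 2: add_19(8) = 19 + 8 = 27, called twice.
Step 3: result = 27 + 27 = 54

The answer is 54.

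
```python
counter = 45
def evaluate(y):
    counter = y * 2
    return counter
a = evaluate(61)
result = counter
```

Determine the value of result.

Step 1: Global counter = 45.
Step 2: evaluate(61) creates local counter = 61 * 2 = 122.
Step 3: Global counter unchanged because no global keyword. result = 45

The answer is 45.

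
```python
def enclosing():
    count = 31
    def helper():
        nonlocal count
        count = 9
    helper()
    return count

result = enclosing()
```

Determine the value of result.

Step 1: enclosing() sets count = 31.
Step 2: helper() uses nonlocal to reassign count = 9.
Step 3: result = 9

The answer is 9.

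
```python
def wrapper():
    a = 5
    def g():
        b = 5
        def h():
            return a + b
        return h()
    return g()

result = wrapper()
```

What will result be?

Step 1: wrapper() defines a = 5. g() defines b = 5.
Step 2: h() accesses both from enclosing scopes: a = 5, b = 5.
Step 3: result = 5 + 5 = 10

The answer is 10.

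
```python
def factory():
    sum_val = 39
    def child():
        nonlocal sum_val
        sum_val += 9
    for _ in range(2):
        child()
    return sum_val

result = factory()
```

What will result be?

Step 1: sum_val = 39.
Step 2: child() is called 2 times in a loop, each adding 9 via nonlocal.
Step 3: sum_val = 39 + 9 * 2 = 57

The answer is 57.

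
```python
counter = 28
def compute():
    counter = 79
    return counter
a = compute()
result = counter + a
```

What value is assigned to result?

Step 1: Global counter = 28. compute() returns local counter = 79.
Step 2: a = 79. Global counter still = 28.
Step 3: result = 28 + 79 = 107

The answer is 107.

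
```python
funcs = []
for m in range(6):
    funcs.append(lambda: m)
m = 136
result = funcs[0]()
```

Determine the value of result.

Step 1: Lambdas capture the variable m by reference, not by value.
Step 2: After the loop, m is reassigned to 136.
Step 3: funcs[0]() looks up the current m = 136. result = 136

The answer is 136.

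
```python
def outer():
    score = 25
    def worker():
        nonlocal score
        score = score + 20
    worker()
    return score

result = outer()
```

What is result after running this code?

Step 1: outer() sets score = 25.
Step 2: worker() uses nonlocal to modify score in outer's scope: score = 25 + 20 = 45.
Step 3: outer() returns the modified score = 45

The answer is 45.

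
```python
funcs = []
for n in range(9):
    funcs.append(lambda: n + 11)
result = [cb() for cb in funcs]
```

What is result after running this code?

Step 1: All lambdas capture n by reference. After the loop, n = 8.
Step 2: Each call returns 8 + 11 = 19.
Step 3: result = [19, 19, 19, 19, 19, 19, 19, 19, 19]

The answer is [19, 19, 19, 19, 19, 19, 19, 19, 19].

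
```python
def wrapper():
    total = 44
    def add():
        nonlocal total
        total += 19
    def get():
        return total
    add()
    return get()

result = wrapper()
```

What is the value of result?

Step 1: total = 44. add() modifies it via nonlocal, get() reads it.
Step 2: add() makes total = 44 + 19 = 63.
Step 3: get() returns 63. result = 63

The answer is 63.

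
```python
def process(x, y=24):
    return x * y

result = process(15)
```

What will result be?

Step 1: process(15) uses default y = 24.
Step 2: Returns 15 * 24 = 360.
Step 3: result = 360

The answer is 360.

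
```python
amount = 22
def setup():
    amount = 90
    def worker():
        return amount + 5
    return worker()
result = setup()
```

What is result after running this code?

Step 1: setup() shadows global amount with amount = 90.
Step 2: worker() finds amount = 90 in enclosing scope, computes 90 + 5 = 95.
Step 3: result = 95

The answer is 95.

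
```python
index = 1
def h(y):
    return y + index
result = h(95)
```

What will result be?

Step 1: index = 1 is defined globally.
Step 2: h(95) uses parameter y = 95 and looks up index from global scope = 1.
Step 3: result = 95 + 1 = 96

The answer is 96.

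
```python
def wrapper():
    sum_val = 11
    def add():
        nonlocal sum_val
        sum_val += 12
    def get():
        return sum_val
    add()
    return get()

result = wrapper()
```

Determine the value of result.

Step 1: sum_val = 11. add() modifies it via nonlocal, get() reads it.
Step 2: add() makes sum_val = 11 + 12 = 23.
Step 3: get() returns 23. result = 23

The answer is 23.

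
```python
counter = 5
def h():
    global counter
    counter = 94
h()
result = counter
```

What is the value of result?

Step 1: counter = 5 globally.
Step 2: h() declares global counter and sets it to 94.
Step 3: After h(), global counter = 94. result = 94

The answer is 94.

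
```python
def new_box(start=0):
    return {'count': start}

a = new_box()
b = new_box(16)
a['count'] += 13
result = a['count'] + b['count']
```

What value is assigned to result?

Step 1: new_box() returns a new dict each call (immutable default 0).
Step 2: a = {'count': 0}, b = {'count': 16}.
Step 3: a['count'] += 13 = 13. result = 13 + 16 = 29

The answer is 29.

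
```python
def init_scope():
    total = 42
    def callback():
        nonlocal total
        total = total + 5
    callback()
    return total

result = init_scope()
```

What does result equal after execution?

Step 1: init_scope() sets total = 42.
Step 2: callback() uses nonlocal to modify total in init_scope's scope: total = 42 + 5 = 47.
Step 3: init_scope() returns the modified total = 47

The answer is 47.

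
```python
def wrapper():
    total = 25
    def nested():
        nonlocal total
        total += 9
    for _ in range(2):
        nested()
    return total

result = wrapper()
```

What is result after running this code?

Step 1: total = 25.
Step 2: nested() is called 2 times in a loop, each adding 9 via nonlocal.
Step 3: total = 25 + 9 * 2 = 43

The answer is 43.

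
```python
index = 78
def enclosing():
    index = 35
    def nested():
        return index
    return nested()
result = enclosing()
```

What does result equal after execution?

Step 1: index = 78 globally, but enclosing() defines index = 35 locally.
Step 2: nested() looks up index. Not in local scope, so checks enclosing scope (enclosing) and finds index = 35.
Step 3: result = 35

The answer is 35.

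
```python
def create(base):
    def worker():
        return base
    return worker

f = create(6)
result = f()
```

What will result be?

Step 1: create(6) creates closure capturing base = 6.
Step 2: f() returns the captured base = 6.
Step 3: result = 6

The answer is 6.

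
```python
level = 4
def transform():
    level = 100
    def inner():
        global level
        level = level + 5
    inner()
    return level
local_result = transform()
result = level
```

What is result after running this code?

Step 1: Global level = 4. transform() creates local level = 100.
Step 2: inner() declares global level and adds 5: global level = 4 + 5 = 9.
Step 3: transform() returns its local level = 100 (unaffected by inner).
Step 4: result = global level = 9

The answer is 9.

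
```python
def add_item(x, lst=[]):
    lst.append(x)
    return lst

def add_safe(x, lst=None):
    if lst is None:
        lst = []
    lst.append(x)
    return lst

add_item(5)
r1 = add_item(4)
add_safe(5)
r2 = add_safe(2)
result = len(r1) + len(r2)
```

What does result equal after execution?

Step 1: add_item shares mutable default: after 2 calls, lst = [5, 4], len = 2.
Step 2: add_safe creates fresh list each time: r2 = [2], len = 1.
Step 3: result = 2 + 1 = 3

The answer is 3.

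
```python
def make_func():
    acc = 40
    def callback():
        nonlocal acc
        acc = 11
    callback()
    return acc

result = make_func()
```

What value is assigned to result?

Step 1: make_func() sets acc = 40.
Step 2: callback() uses nonlocal to reassign acc = 11.
Step 3: result = 11

The answer is 11.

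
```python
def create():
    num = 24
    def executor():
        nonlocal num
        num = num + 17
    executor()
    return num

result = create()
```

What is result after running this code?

Step 1: create() sets num = 24.
Step 2: executor() uses nonlocal to modify num in create's scope: num = 24 + 17 = 41.
Step 3: create() returns the modified num = 41

The answer is 41.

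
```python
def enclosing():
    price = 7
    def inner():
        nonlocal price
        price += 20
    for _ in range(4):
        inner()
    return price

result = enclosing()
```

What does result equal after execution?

Step 1: price = 7.
Step 2: inner() is called 4 times in a loop, each adding 20 via nonlocal.
Step 3: price = 7 + 20 * 4 = 87

The answer is 87.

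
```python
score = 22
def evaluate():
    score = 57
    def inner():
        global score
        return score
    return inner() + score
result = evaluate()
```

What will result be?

Step 1: Global score = 22. evaluate() shadows with local score = 57.
Step 2: inner() uses global keyword, so inner() returns global score = 22.
Step 3: evaluate() returns 22 + 57 = 79

The answer is 79.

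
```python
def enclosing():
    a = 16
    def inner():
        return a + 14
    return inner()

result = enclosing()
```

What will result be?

Step 1: enclosing() defines a = 16.
Step 2: inner() reads a = 16 from enclosing scope, returns 16 + 14 = 30.
Step 3: result = 30

The answer is 30.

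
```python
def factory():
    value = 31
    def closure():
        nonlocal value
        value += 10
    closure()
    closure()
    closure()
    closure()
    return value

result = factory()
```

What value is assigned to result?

Step 1: value starts at 31.
Step 2: closure() is called 4 times, each adding 10.
Step 3: value = 31 + 10 * 4 = 71

The answer is 71.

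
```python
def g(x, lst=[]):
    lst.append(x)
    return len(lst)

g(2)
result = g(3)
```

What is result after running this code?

Step 1: Mutable default list persists between calls.
Step 2: First call: lst = [2], len = 1. Second call: lst = [2, 3], len = 2.
Step 3: result = 2

The answer is 2.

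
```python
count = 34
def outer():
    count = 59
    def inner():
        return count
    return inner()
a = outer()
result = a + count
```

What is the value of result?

Step 1: outer() has local count = 59. inner() reads from enclosing.
Step 2: outer() returns 59. Global count = 34 unchanged.
Step 3: result = 59 + 34 = 93

The answer is 93.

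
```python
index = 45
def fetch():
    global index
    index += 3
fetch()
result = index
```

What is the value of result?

Step 1: index = 45 globally.
Step 2: fetch() modifies global index: index += 3 = 48.
Step 3: result = 48

The answer is 48.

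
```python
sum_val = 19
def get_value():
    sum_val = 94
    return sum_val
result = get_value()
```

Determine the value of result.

Step 1: Global sum_val = 19.
Step 2: get_value() creates local sum_val = 94, shadowing the global.
Step 3: Returns local sum_val = 94. result = 94

The answer is 94.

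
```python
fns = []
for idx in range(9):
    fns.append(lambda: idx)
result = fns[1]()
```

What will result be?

Step 1: The loop creates 9 lambdas, all referencing the same variable idx.
Step 2: After the loop, idx = 8 (final value).
Step 3: fns[1]() looks up idx at call time and finds 8. This is the late binding gotcha. result = 8

The answer is 8.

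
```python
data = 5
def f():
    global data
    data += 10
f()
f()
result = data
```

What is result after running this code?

Step 1: data = 5.
Step 2: First f(): data = 5 + 10 = 15.
Step 3: Second f(): data = 15 + 10 = 25. result = 25

The answer is 25.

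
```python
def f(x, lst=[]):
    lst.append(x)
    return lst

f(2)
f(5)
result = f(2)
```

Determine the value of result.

Step 1: Mutable default argument gotcha! The list [] is created once.
Step 2: Each call appends to the SAME list: [2], [2, 5], [2, 5, 2].
Step 3: result = [2, 5, 2]

The answer is [2, 5, 2].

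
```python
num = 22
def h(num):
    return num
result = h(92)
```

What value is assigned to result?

Step 1: Global num = 22.
Step 2: h(92) takes parameter num = 92, which shadows the global.
Step 3: result = 92

The answer is 92.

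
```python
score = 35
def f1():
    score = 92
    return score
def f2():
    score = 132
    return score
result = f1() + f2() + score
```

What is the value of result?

Step 1: Each function shadows global score with its own local.
Step 2: f1() returns 92, f2() returns 132.
Step 3: Global score = 35 is unchanged. result = 92 + 132 + 35 = 259

The answer is 259.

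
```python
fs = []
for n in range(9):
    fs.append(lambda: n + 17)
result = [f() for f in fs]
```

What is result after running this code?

Step 1: All lambdas capture n by reference. After the loop, n = 8.
Step 2: Each call returns 8 + 17 = 25.
Step 3: result = [25, 25, 25, 25, 25, 25, 25, 25, 25]

The answer is [25, 25, 25, 25, 25, 25, 25, 25, 25].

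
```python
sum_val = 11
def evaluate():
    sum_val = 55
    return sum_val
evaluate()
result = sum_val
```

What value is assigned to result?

Step 1: Global sum_val = 11.
Step 2: evaluate() creates local sum_val = 55 (shadow, not modification).
Step 3: After evaluate() returns, global sum_val is unchanged. result = 11

The answer is 11.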